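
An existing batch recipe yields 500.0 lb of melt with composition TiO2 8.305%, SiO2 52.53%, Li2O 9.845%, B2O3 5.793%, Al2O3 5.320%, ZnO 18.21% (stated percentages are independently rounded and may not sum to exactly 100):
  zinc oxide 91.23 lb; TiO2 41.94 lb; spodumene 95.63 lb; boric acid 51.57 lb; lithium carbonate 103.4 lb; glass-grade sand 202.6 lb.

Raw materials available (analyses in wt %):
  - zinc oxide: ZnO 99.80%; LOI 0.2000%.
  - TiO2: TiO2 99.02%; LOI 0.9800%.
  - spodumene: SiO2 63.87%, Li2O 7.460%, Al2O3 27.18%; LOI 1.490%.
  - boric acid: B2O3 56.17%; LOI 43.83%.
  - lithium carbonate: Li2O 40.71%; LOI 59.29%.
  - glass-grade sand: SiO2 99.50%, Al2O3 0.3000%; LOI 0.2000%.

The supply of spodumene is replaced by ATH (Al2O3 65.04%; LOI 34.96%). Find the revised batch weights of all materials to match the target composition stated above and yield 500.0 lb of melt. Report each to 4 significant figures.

Revised batch per 500.0 lb melt:
  zinc oxide: 91.23 lb
  TiO2: 41.94 lb
  ATH: 39.68 lb
  boric acid: 51.57 lb
  lithium carbonate: 120.9 lb
  glass-grade sand: 264.0 lb
Total batch = 609.3 lb; LOI loss = 109.3 lb

Intermediates are displayed rounded to 4 significant digits when written out — every computation runs at full precision at every stage; exactly one rounding is applied to each reported result. The derived quantities are re-derived in full float precision (LOI, net glass mass, yield, totals, six oxide percentages) using the weight values per 500.0 lb of glass, exactly as shown in problem or answer.
The oxide mass targets at 500.0 lb melt:
  TiO2: 8.305% × 500.0 = 41.52 lb
  SiO2: 52.53% × 500.0 = 262.6 lb
  Li2O: 9.845% × 500.0 = 49.22 lb
  B2O3: 5.793% × 500.0 = 28.96 lb
  Al2O3: 5.320% × 500.0 = 26.60 lb
  ZnO: 18.21% × 500.0 = 91.05 lb
Oxide-by-oxide audit applying the batch weights above, for the quoted basis mass (sum by sum, the targets are met once rounding is allowed for):
  TiO2: 41.94·0.9902 = 41.53 lb (target 41.52 lb)
  SiO2: 264.0·0.9950 = 262.7 lb (target 262.6 lb)
  Li2O: 120.9·0.4071 = 49.22 lb (target 49.22 lb)
  B2O3: 51.57·0.5617 = 28.97 lb (target 28.96 lb)
  Al2O3: 39.68·0.6504 + 264.0·0.003000 = 26.60 lb (target 26.60 lb)
  ZnO: 91.23·0.9980 = 91.05 lb (target 91.05 lb)
Mass balance on the glass: Σ batch − LOI loss = 500.0 lb (targets for the oxides total 500.0 lb; the stated basis being 500.0 lb — differing by rounding only).
Batch total: Σ batch = 609.3 lb; LOI loss = Σ batch·LOI = 109.3 lb; as yield: glass ÷ batch → 82.07%.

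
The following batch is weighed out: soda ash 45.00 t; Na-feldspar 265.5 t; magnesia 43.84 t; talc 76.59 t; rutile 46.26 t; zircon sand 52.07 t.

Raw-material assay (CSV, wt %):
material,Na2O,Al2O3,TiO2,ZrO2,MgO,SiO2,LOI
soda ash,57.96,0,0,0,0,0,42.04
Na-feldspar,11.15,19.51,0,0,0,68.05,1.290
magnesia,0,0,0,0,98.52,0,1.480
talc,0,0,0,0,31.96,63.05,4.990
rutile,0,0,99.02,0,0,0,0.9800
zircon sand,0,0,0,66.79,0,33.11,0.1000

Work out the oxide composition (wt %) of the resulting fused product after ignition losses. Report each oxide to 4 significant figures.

Exact precision is held through the solve. Working values are printed, with 4-significant-figure rounding, alongside each step — each reported number is rounded exactly once; derived quantities are carried in full precision (net glass mass, LOI, six oxide percentages, yield, the totals) starting from the weights per 501.9 t of glass exactly as printed in the problem or the answer.
Oxide-by-oxide delivered mass:
  Na2O: 45.00·0.5796 + 265.5·0.1115 = 55.69 t
  Al2O3: 265.5·0.1951 = 51.80 t
  TiO2: 46.26·0.9902 = 45.81 t
  ZrO2: 52.07·0.6679 = 34.78 t
  MgO: 43.84·0.9852 + 76.59·0.3196 = 67.67 t
  SiO2: 265.5·0.6805 + 76.59·0.6305 + 52.07·0.3311 = 246.2 t
LOI: 45.00·0.4204 + 265.5·0.01290 + 43.84·0.01480 + 76.59·0.04990 + 46.26·0.009800 + 52.07·0.001000 = 27.32 t
Glass = total batch minus LOI = 529.3 − 27.32 = 501.9 t (the oxide masses sum to this)
each wt % is 100 × oxide ÷ glass

Glass mass = 501.9 t (batch 529.3 − LOI 27.32).
Composition: Na2O 11.09%, Al2O3 10.32%, TiO2 9.126%, ZrO2 6.929%, MgO 13.48%, SiO2 49.05%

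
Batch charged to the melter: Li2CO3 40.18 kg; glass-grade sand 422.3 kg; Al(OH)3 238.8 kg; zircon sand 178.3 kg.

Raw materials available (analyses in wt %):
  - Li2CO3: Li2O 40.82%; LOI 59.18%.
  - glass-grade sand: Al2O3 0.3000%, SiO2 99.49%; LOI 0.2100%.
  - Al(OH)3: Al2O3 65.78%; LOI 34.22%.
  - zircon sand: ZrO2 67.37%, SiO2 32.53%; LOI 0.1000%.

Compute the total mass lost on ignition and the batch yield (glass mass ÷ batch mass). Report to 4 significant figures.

LOI loss = 106.6 kg; glass = 773.0 kg; yield = 87.89%

The intermediate values are shown (rounded to 4 significant digits) at each printed step. Each numeric step keeps exact precision all the way through — exactly one rounding lands on each reported result; the derived quantities are carried using the weight values for 773.0 kg of glass at full float precision (the totals, net glass mass, four oxide percentages, ignition loss, yield), as set out in problem or answer.
Loss on ignition, line by line:
  Li2CO3: 40.18 × 0.5918 = 23.78 kg
  glass-grade sand: 422.3 × 0.002100 = 0.8868 kg
  Al(OH)3: 238.8 × 0.3422 = 81.72 kg
  zircon sand: 178.3 × 0.001000 = 0.1783 kg
Total LOI = 106.6 kg
Glass = batch − LOI = 879.6 − 106.6 = 773.0 kg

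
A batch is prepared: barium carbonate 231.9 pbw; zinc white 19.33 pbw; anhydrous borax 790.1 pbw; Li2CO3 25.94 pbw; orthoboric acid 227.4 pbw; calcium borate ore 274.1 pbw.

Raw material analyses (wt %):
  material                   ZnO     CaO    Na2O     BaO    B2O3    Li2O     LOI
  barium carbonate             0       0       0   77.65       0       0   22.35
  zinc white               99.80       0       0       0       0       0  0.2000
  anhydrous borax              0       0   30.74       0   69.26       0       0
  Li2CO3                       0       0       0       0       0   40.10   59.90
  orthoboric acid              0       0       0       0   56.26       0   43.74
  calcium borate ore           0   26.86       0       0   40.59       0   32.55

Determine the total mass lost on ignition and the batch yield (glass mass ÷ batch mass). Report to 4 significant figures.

Full precision is kept through the solve. Working values appear (rounded to 4 significant figures) alongside each step — each reported figure receives exactly one rounding — derived quantities are carried at full precision (the six compositions, glass mass, totals, yield, LOI) from the weighed amounts at 1313 pbw of glass as given in the problem or the answer.
Loss on ignition, line by line:
  barium carbonate: 231.9 × 0.2235 = 51.83 pbw
  zinc white: 19.33 × 0.002000 = 0.03866 pbw
  anhydrous borax: 790.1 × 0 = 0 pbw
  Li2CO3: 25.94 × 0.5990 = 15.54 pbw
  orthoboric acid: 227.4 × 0.4374 = 99.46 pbw
  calcium borate ore: 274.1 × 0.3255 = 89.22 pbw
Total LOI = 256.1 pbw
Glass = batch − LOI = 1569 − 256.1 = 1313 pbw

LOI loss = 256.1 pbw; glass = 1313 pbw; yield = 83.68%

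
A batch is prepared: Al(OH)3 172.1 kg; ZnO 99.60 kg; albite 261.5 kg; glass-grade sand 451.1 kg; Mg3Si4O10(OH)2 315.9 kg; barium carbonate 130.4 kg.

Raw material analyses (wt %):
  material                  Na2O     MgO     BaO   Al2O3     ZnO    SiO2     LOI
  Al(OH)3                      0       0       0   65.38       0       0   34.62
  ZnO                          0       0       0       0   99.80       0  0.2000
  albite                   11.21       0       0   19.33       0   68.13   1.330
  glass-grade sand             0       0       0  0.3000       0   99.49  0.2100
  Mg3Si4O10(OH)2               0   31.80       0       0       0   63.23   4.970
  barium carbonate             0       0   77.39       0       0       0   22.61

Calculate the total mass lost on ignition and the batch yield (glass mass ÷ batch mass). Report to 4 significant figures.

LOI loss = 109.4 kg; glass = 1321 kg; yield = 92.35%

All internal work maintains full float precision from start to finish; the intermediate values are printed, rounded to 4 significant figures, as written. Each reported number takes just one rounding — all derived quantities are computed from the batch weights on 1321 kg of glass at full precision (yield, net glass mass, the six compositions, the totals, ignition loss) as written in the problem or answer text.
LOI of each material in turn:
  Al(OH)3: 172.1 × 0.3462 = 59.58 kg
  ZnO: 99.60 × 0.002000 = 0.1992 kg
  albite: 261.5 × 0.01330 = 3.478 kg
  glass-grade sand: 451.1 × 0.002100 = 0.9473 kg
  Mg3Si4O10(OH)2: 315.9 × 0.04970 = 15.70 kg
  barium carbonate: 130.4 × 0.2261 = 29.48 kg
Total LOI = 109.4 kg
Glass = batch − LOI = 1431 − 109.4 = 1321 kg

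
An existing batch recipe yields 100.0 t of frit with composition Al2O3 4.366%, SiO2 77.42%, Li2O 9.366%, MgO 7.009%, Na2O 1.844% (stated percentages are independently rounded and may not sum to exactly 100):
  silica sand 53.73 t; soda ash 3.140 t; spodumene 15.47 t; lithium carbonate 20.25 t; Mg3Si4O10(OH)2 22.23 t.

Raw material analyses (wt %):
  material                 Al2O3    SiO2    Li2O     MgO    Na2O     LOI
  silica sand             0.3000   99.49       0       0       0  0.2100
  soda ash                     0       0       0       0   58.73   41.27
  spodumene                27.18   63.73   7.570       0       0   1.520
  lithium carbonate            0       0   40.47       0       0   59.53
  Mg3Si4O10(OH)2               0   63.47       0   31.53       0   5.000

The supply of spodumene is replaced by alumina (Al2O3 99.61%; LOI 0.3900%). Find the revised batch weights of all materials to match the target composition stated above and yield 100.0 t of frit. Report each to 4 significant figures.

Revised batch per 100.0 t frit:
  silica sand: 63.64 t
  soda ash: 3.140 t
  alumina: 4.191 t
  lithium carbonate: 23.14 t
  Mg3Si4O10(OH)2: 22.23 t
Total batch = 116.3 t; LOI loss = 16.33 t

The working math carries full precision in every operation. Values along the way appear rounded to four significant digits between the steps; each reported value sees exactly one rounding; derived quantities are computed in full float precision (the five compositions, glass mass, yield, totals, ignition loss) from the weighed amounts per 100.0 t of glass, as they appear in problem or answer.
Oxide-by-oxide targets in 100.0 t frit:
  Al2O3: 4.366% × 100.0 = 4.366 t
  SiO2: 77.42% × 100.0 = 77.42 t
  Li2O: 9.366% × 100.0 = 9.366 t
  MgO: 7.009% × 100.0 = 7.009 t
  Na2O: 1.844% × 100.0 = 1.844 t
Checking each oxide sum from the weights as reported, at the basis given (summed amounts equal target values up to rounding of the answer):
  Al2O3: 63.64·0.003000 + 4.191·0.9961 = 4.366 t (target 4.366 t)
  SiO2: 63.64·0.9949 + 22.23·0.6347 = 77.42 t (target 77.42 t)
  Li2O: 23.14·0.4047 = 9.365 t (target 9.366 t)
  MgO: 22.23·0.3153 = 7.009 t (target 7.009 t)
  Na2O: 3.140·0.5873 = 1.844 t (target 1.844 t)
Glass-mass sanity pass: total batch − LOI = 100.0 t (summing oxide targets gives 100.0 t; stated basis 100.0 t — differing by rounding only).
Adding the batch up: Σ batch = 116.3 t; loss to ignition Σ batch·LOI = 16.33 t; yield: glass divided by total = 85.96%.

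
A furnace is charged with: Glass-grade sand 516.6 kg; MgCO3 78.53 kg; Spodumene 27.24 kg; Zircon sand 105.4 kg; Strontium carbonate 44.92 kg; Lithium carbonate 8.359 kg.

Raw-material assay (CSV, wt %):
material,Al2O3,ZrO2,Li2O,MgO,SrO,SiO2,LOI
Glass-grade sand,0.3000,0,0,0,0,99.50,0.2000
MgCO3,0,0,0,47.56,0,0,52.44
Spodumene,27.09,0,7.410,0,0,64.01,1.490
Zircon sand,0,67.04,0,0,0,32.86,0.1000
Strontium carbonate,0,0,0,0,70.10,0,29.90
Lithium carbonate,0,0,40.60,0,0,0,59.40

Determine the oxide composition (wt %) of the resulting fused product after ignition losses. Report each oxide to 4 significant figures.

Glass mass = 719.9 kg (batch 781.0 − LOI 61.12).
Composition: Al2O3 1.240%, ZrO2 9.815%, Li2O 0.7518%, MgO 5.188%, SrO 4.374%, SiO2 78.63%

All internal work carries exact precision through every step; intermediates are displayed rounded off to 4 significant digits across the worked steps — exactly one rounding goes into each reported value. The derived quantities are recomputed at full precision (glass mass, totals, yield, six oxide percentages, LOI) from the weighed amounts per 719.9 kg of glass, as set out in the problem or the answer.
Oxide masses out of the charge:
  Al2O3: 516.6·0.003000 + 27.24·0.2709 = 8.929 kg
  ZrO2: 105.4·0.6704 = 70.66 kg
  Li2O: 27.24·0.07410 + 8.359·0.4060 = 5.412 kg
  MgO: 78.53·0.4756 = 37.35 kg
  SrO: 44.92·0.7010 = 31.49 kg
  SiO2: 516.6·0.9950 + 27.24·0.6401 + 105.4·0.3286 = 566.1 kg
LOI: 516.6·0.002000 + 78.53·0.5244 + 27.24·0.01490 + 105.4·0.001000 + 44.92·0.2990 + 8.359·0.5940 = 61.12 kg
The glass mass, total less LOI, = 781.0 − 61.12 = 719.9 kg (equal to the oxide-mass sum)
each wt % is 100 × oxide ÷ glass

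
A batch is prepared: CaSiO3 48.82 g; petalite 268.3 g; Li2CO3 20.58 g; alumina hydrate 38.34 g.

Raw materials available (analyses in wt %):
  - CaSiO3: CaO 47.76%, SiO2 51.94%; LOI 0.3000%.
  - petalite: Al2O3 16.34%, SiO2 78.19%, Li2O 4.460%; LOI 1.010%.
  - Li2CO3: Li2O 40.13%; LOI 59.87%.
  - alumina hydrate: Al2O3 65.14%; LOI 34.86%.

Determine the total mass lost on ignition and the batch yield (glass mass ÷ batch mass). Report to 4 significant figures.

LOI loss = 28.54 g; glass = 347.5 g; yield = 92.41%

Values along the way appear with 4-significant-figure rounding in the working; all arithmetic keeps full float precision from start to finish. Every reported figure includes exactly one rounding; derived quantities (yield, totals, four oxide percentages, LOI, net glass mass) are recomputed from the weighed amounts per 347.5 g of glass in full precision, as they appear in either problem or answer.
Per-material ignition loss:
  CaSiO3: 48.82 × 0.003000 = 0.1465 g
  petalite: 268.3 × 0.01010 = 2.710 g
  Li2CO3: 20.58 × 0.5987 = 12.32 g
  alumina hydrate: 38.34 × 0.3486 = 13.37 g
Total LOI = 28.54 g
Glass = batch − LOI = 376.0 − 28.54 = 347.5 g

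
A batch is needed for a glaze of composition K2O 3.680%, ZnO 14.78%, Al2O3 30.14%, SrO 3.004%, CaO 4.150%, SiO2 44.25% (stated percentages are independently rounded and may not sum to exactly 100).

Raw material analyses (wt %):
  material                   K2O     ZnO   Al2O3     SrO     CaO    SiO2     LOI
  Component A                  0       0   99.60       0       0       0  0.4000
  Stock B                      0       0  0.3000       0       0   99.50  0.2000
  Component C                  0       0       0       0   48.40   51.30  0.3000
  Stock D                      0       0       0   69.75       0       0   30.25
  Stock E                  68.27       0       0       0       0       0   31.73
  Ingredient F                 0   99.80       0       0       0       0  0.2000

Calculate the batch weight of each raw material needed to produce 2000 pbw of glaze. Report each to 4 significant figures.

Batch per 2000 pbw glaze:
  Component A: 602.8 pbw
  Stock B: 801.0 pbw
  Component C: 171.5 pbw
  Stock D: 86.14 pbw
  Stock E: 107.8 pbw
  Ingredient F: 296.2 pbw
Total batch = 2065 pbw; LOI loss = 65.38 pbw; yield = 96.83%

Intermediates are printed, rounded to four significant figures, within the worked lines; all arithmetic maintains exact precision through every step; every reported figure is rounded once only; all derived quantities, which include net glass mass, LOI, totals, the yield, the six compositions, are recomputed in exact precision, precisely as stated by the problem or the answer, from the weighed amounts per 2000 pbw of glass.
Target oxide masses per 2000 pbw glaze:
  K2O: 3.680% × 2000 = 73.60 pbw
  ZnO: 14.78% × 2000 = 295.6 pbw
  Al2O3: 30.14% × 2000 = 602.8 pbw
  SrO: 3.004% × 2000 = 60.08 pbw
  CaO: 4.150% × 2000 = 83.00 pbw
  SiO2: 44.25% × 2000 = 885.0 pbw
A balance pass over the oxides, from the weights as reported, against the basis in use (each sum matches its target mass net of answer rounding effects):
  K2O: 107.8·0.6827 = 73.60 pbw (target 73.60 pbw)
  ZnO: 296.2·0.9980 = 295.6 pbw (target 295.6 pbw)
  Al2O3: 602.8·0.9960 + 801.0·0.003000 = 602.8 pbw (target 602.8 pbw)
  SrO: 86.14·0.6975 = 60.08 pbw (target 60.08 pbw)
  CaO: 171.5·0.4840 = 83.01 pbw (target 83.00 pbw)
  SiO2: 801.0·0.9950 + 171.5·0.5130 = 885.0 pbw (target 885.0 pbw)
Glass-mass closure: batch total minus LOI = 2000 pbw (summing oxide targets gives 2000 pbw; versus the stated basis of 2000 pbw — rounding explains the deltas).
Batch total: Σ batch = 2065 pbw; loss to ignition Σ batch·LOI = 65.38 pbw; as yield: glass ÷ batch → 96.83%.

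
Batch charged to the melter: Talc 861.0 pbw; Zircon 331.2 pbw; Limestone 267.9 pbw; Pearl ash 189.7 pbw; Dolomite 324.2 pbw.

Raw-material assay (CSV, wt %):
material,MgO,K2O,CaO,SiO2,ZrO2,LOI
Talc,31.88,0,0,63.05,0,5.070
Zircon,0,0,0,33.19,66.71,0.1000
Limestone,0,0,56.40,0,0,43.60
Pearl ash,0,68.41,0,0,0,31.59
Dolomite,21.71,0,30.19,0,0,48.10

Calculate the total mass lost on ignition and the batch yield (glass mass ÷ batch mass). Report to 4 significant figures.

LOI loss = 376.7 pbw; glass = 1597 pbw; yield = 80.92%

Working values are shown with 4-significant-figure rounding on the page — the whole derivation keeps exact precision at each step — every reported number is rounded once only — all derived quantities are recomputed in full precision (totals, glass mass, five oxide percentages, the yield, LOI) starting from the weights on 1597 pbw of glass, as quoted within the question or the answer.
Ignition loss by material:
  Talc: 861.0 × 0.05070 = 43.65 pbw
  Zircon: 331.2 × 0.001000 = 0.3312 pbw
  Limestone: 267.9 × 0.4360 = 116.8 pbw
  Pearl ash: 189.7 × 0.3159 = 59.93 pbw
  Dolomite: 324.2 × 0.4810 = 155.9 pbw
Total LOI = 376.7 pbw
Glass = batch − LOI = 1974 − 376.7 = 1597 pbw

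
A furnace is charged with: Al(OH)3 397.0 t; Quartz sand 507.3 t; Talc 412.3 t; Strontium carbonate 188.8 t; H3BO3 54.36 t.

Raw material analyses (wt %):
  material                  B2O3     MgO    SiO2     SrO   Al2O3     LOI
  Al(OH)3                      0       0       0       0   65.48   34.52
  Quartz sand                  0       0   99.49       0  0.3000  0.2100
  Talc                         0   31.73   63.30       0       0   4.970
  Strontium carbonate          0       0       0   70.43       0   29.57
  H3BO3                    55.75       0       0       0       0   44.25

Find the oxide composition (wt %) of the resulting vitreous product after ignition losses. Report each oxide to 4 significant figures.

Intermediates are displayed rounded to four significant figures — the whole derivation runs at exact precision throughout. Each reported value carries a single rounding — the derived quantities (the totals, five oxide percentages, glass mass, LOI, the yield) are carried at full precision using the weight values per 1321 t of glass as quoted within either problem or answer.
Oxide masses out of the charge:
  B2O3: 54.36·0.5575 = 30.31 t
  MgO: 412.3·0.3173 = 130.8 t
  SiO2: 507.3·0.9949 + 412.3·0.6330 = 765.7 t
  SrO: 188.8·0.7043 = 133.0 t
  Al2O3: 397.0·0.6548 + 507.3·0.003000 = 261.5 t
LOI: 397.0·0.3452 + 507.3·0.002100 + 412.3·0.04970 + 188.8·0.2957 + 54.36·0.4425 = 238.5 t
Glass = total batch minus LOI = 1560 − 238.5 = 1321 t (the oxide masses sum to this)
wt % = oxide mass / glass mass × 100

Glass mass = 1321 t (batch 1560 − LOI 238.5).
Composition: B2O3 2.294%, MgO 9.901%, SiO2 57.95%, SrO 10.06%, Al2O3 19.79%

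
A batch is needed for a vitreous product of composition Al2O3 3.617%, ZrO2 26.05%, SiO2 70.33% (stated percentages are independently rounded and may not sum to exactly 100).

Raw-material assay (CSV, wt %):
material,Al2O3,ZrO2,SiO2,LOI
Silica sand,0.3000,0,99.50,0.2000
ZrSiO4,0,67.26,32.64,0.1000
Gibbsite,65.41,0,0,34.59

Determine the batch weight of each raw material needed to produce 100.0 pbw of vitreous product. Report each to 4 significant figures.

Batch per 100.0 pbw vitreous product:
  Silica sand: 57.98 pbw
  ZrSiO4: 38.73 pbw
  Gibbsite: 5.264 pbw
Total batch = 102.0 pbw; LOI loss = 1.976 pbw; yield = 98.06%

Intermediates appear rounded to four significant digits as written; full precision is kept at all times. Every reported figure receives exactly one rounding. The derived quantities, which include totals, the three compositions, yield, ignition loss, glass mass, are re-derived at exact precision, as written in the question or the answer, starting from the weights for 100.0 pbw of glass.
Oxide-by-oxide targets in 100.0 pbw vitreous product:
  Al2O3: 3.617% × 100.0 = 3.617 pbw
  ZrO2: 26.05% × 100.0 = 26.05 pbw
  SiO2: 70.33% × 100.0 = 70.33 pbw
Verifying the oxide balance working from each reported weight, per the basis as stated (sums match the target masses up to rounding of the answer):
  Al2O3: 57.98·0.003000 + 5.264·0.6541 = 3.617 pbw (target 3.617 pbw)
  ZrO2: 38.73·0.6726 = 26.05 pbw (target 26.05 pbw)
  SiO2: 57.98·0.9950 + 38.73·0.3264 = 70.33 pbw (target 70.33 pbw)
Glass-mass bookkeeping: batch total minus LOI = 100.0 pbw (oxide target masses add up to 100.0 pbw; the stated basis being 100.0 pbw — differing by rounding only).
Batch total: Σ batch = 102.0 pbw; LOI loss = Σ batch·LOI = 1.976 pbw; yield, glass over the total, = 98.06%.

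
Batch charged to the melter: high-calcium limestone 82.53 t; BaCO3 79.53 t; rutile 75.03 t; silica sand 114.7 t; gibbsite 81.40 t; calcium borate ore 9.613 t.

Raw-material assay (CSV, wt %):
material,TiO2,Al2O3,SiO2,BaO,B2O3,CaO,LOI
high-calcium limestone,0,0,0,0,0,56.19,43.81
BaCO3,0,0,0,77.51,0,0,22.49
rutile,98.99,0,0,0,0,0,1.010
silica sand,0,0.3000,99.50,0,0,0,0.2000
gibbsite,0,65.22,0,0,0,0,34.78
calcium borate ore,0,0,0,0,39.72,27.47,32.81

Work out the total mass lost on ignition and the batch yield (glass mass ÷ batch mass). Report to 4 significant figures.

The working math keeps full precision at all times — in-progress results are printed (rounded to four significant figures) on the page — each reported value takes a single rounding. The derived quantities are recomputed in full precision (the six compositions, ignition loss, net glass mass, yield, the totals) using the weight values at 356.3 t of glass, as set out in the question or the answer.
LOI of each material in turn:
  high-calcium limestone: 82.53 × 0.4381 = 36.16 t
  BaCO3: 79.53 × 0.2249 = 17.89 t
  rutile: 75.03 × 0.01010 = 0.7578 t
  silica sand: 114.7 × 0.002000 = 0.2294 t
  gibbsite: 81.40 × 0.3478 = 28.31 t
  calcium borate ore: 9.613 × 0.3281 = 3.154 t
Total LOI = 86.49 t
Glass = batch − LOI = 442.8 − 86.49 = 356.3 t

LOI loss = 86.49 t; glass = 356.3 t; yield = 80.47%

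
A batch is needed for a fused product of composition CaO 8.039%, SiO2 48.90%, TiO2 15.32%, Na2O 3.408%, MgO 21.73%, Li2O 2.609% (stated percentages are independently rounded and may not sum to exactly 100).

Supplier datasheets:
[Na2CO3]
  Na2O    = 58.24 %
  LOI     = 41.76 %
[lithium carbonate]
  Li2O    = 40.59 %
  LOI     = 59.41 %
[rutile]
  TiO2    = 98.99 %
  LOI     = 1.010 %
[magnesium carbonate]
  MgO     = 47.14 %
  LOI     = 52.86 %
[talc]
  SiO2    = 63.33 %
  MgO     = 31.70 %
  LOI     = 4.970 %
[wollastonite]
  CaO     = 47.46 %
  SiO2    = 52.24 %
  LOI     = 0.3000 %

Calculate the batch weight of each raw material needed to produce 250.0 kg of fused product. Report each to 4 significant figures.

Batch per 250.0 kg fused product:
  Na2CO3: 14.63 kg
  lithium carbonate: 16.07 kg
  rutile: 38.69 kg
  magnesium carbonate: 8.921 kg
  talc: 158.1 kg
  wollastonite: 42.35 kg
Total batch = 278.8 kg; LOI loss = 28.75 kg; yield = 89.69%

Values along the way are displayed rounded to four significant figures on the page — the working math holds full float precision end to end; exactly one rounding lands on every reported number; derived quantities, including yield, six oxide percentages, totals, ignition loss, glass mass, are computed starting from the weights per 250.0 kg of glass in full float precision, as quoted within either problem or answer.
Oxide-by-oxide targets in 250.0 kg fused product:
  CaO: 8.039% × 250.0 = 20.10 kg
  SiO2: 48.90% × 250.0 = 122.2 kg
  TiO2: 15.32% × 250.0 = 38.30 kg
  Na2O: 3.408% × 250.0 = 8.520 kg
  MgO: 21.73% × 250.0 = 54.32 kg
  Li2O: 2.609% × 250.0 = 6.522 kg
Mass-balance tally per oxide per the reported batch figures, against the basis in use (oxide sums agree with the targets net of answer rounding effects):
  CaO: 42.35·0.4746 = 20.10 kg (target 20.10 kg)
  SiO2: 158.1·0.6333 + 42.35·0.5224 = 122.2 kg (target 122.2 kg)
  TiO2: 38.69·0.9899 = 38.30 kg (target 38.30 kg)
  Na2O: 14.63·0.5824 = 8.521 kg (target 8.520 kg)
  MgO: 8.921·0.4714 + 158.1·0.3170 = 54.32 kg (target 54.32 kg)
  Li2O: 16.07·0.4059 = 6.523 kg (target 6.522 kg)
Glass-mass bookkeeping: whole batch net of LOI = 250.0 kg (summing oxide targets gives 250.0 kg; with the basis standing at 250.0 kg — gaps are rounding artifacts).
Summing the batch: Σ batch = 278.8 kg; LOI loss = Σ batch·LOI = 28.75 kg; yield: glass divided by total = 89.69%.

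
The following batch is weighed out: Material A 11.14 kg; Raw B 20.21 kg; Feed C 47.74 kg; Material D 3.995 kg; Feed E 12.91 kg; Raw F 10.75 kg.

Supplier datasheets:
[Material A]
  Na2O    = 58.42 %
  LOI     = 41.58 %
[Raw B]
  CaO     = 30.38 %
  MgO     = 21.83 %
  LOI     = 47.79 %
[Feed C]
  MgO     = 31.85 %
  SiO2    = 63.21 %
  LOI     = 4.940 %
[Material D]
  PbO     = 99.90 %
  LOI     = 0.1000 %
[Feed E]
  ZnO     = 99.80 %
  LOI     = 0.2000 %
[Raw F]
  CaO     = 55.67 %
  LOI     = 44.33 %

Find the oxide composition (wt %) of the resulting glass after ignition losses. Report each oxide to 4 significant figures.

Glass mass = 85.30 kg (batch 106.7 − LOI 21.44).
Composition: PbO 4.679%, CaO 14.21%, MgO 23.00%, ZnO 15.10%, SiO2 35.38%, Na2O 7.629%

Exact precision is kept at all times — in-progress results are shown rounded to four significant figures between the steps — every reported number is rounded just once — derived quantities, which include the totals, glass mass, ignition loss, six oxide percentages, yield, are computed at full float precision, as set out in either problem or answer, from the batch weights for 85.30 kg of glass.
Oxide-by-oxide delivered mass:
  PbO: 3.995·0.9990 = 3.991 kg
  CaO: 20.21·0.3038 + 10.75·0.5567 = 12.12 kg
  MgO: 20.21·0.2183 + 47.74·0.3185 = 19.62 kg
  ZnO: 12.91·0.9980 = 12.88 kg
  SiO2: 47.74·0.6321 = 30.18 kg
  Na2O: 11.14·0.5842 = 6.508 kg
LOI: 11.14·0.4158 + 20.21·0.4779 + 47.74·0.04940 + 3.995·0.001000 + 12.91·0.002000 + 10.75·0.4433 = 21.44 kg
Glass mass = batch − LOI = 106.7 − 21.44 = 85.30 kg (equal to the oxide-mass sum)
wt % = 100 × oxide mass / glass mass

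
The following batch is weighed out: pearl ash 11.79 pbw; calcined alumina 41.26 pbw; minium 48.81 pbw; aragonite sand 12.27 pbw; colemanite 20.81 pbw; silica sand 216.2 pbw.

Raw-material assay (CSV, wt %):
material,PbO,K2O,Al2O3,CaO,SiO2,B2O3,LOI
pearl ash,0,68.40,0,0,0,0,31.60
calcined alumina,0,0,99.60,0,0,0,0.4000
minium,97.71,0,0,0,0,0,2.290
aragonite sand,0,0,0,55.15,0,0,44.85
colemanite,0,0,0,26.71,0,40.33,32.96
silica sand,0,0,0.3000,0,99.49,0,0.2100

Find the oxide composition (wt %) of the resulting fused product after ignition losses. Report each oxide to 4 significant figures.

All arithmetic keeps full float precision in every operation; rounding to four significant figures governs each intermediate as displayed — exactly one rounding goes into each reported result — derived quantities are re-derived from the weighed amounts at 333.3 pbw of glass in exact precision (six oxide percentages, glass mass, totals, ignition loss, the yield) as written in question or answer.
Delivered oxide masses:
  PbO: 48.81·0.9771 = 47.69 pbw
  K2O: 11.79·0.6840 = 8.064 pbw
  Al2O3: 41.26·0.9960 + 216.2·0.003000 = 41.74 pbw
  CaO: 12.27·0.5515 + 20.81·0.2671 = 12.33 pbw
  SiO2: 216.2·0.9949 = 215.1 pbw
  B2O3: 20.81·0.4033 = 8.393 pbw
LOI: 11.79·0.3160 + 41.26·0.004000 + 48.81·0.02290 + 12.27·0.4485 + 20.81·0.3296 + 216.2·0.002100 = 17.82 pbw
Resulting glass, batch − LOI: 351.1 − 17.82 = 333.3 pbw (= Σ oxide masses)
wt %: oxide over glass, times 100

Glass mass = 333.3 pbw (batch 351.1 − LOI 17.82).
Composition: PbO 14.31%, K2O 2.419%, Al2O3 12.52%, CaO 3.698%, SiO2 64.53%, B2O3 2.518%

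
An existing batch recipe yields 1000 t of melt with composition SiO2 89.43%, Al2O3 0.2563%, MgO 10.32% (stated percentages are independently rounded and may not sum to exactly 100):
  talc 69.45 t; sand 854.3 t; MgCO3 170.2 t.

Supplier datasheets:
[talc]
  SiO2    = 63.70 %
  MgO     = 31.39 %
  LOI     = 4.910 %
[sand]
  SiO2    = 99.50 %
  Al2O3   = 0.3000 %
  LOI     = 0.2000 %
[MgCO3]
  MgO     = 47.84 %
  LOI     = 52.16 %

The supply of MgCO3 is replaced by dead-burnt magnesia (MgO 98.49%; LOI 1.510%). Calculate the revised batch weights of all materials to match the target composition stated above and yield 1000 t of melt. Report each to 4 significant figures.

Revised batch per 1000 t melt:
  talc: 69.45 t
  sand: 854.3 t
  dead-burnt magnesia: 82.65 t
Total batch = 1006 t; LOI loss = 6.367 t

Every computation carries full precision in all steps. The intermediate values are shown, rounded to 4 significant figures, in the printout; a single rounding produces each reported number — derived quantities, including totals, net glass mass, the three compositions, the yield, ignition loss, are carried from the weighed amounts on 1000 t of glass at full precision exactly as shown in the problem or the answer.
Target masses of each oxide per 1000 t melt:
  SiO2: 89.43% × 1000 = 894.3 t
  Al2O3: 0.2563% × 1000 = 2.563 t
  MgO: 10.32% × 1000 = 103.2 t
A balance pass over the oxides, on the weights just shown, for the quoted basis mass (summed amounts equal target values exact up to rounding of places):
  SiO2: 69.45·0.6370 + 854.3·0.9950 = 894.3 t (target 894.3 t)
  Al2O3: 854.3·0.003000 = 2.563 t (target 2.563 t)
  MgO: 69.45·0.3139 + 82.65·0.9849 = 103.2 t (target 103.2 t)
The glass-mass cross-check: Σ batch − LOI loss = 1000 t (oxide target masses add up to 1000 t; the stated basis being 1000 t — a pure rounding effect).
Summing the batch: Σ batch = 1006 t; LOI removed, Σ of batch·LOI: 6.367 t; the yield ratio, glass ÷ batch: 99.37%.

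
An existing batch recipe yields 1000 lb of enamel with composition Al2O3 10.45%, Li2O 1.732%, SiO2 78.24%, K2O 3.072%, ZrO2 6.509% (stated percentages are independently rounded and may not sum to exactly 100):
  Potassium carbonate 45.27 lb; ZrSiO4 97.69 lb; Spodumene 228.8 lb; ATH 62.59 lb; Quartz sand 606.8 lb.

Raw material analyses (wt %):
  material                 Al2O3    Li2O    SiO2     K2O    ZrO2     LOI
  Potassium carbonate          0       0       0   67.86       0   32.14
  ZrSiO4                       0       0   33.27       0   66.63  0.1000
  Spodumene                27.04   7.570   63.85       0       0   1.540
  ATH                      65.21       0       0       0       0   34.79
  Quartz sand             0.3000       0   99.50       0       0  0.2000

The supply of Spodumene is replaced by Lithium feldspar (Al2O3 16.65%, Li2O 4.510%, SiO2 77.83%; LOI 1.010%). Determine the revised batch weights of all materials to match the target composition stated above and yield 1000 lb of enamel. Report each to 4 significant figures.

Revised batch per 1000 lb enamel:
  Potassium carbonate: 45.27 lb
  ZrSiO4: 97.69 lb
  Lithium feldspar: 384.0 lb
  ATH: 60.11 lb
  Quartz sand: 453.3 lb
Total batch = 1040 lb; LOI loss = 40.34 lb

Working values appear, rounded to four significant figures, in the working; full float precision is maintained in every operation. Each reported figure sees exactly one rounding; derived quantities are re-derived at exact precision (LOI, the totals, five oxide percentages, the yield, net glass mass) from the weighed amounts at 1000 lb of glass, exactly as shown in either problem or answer.
Oxide mass targets, per 1000 lb enamel:
  Al2O3: 10.45% × 1000 = 104.5 lb
  Li2O: 1.732% × 1000 = 17.32 lb
  SiO2: 78.24% × 1000 = 782.4 lb
  K2O: 3.072% × 1000 = 30.72 lb
  ZrO2: 6.509% × 1000 = 65.09 lb
Verifying the oxide balance given the weights on record, on the stated basis (delivered sums recover each target modulo rounding of the values):
  Al2O3: 384.0·0.1665 + 60.11·0.6521 + 453.3·0.003000 = 104.5 lb (target 104.5 lb)
  Li2O: 384.0·0.04510 = 17.32 lb (target 17.32 lb)
  SiO2: 97.69·0.3327 + 384.0·0.7783 + 453.3·0.9950 = 782.4 lb (target 782.4 lb)
  K2O: 45.27·0.6786 = 30.72 lb (target 30.72 lb)
  ZrO2: 97.69·0.6663 = 65.09 lb (target 65.09 lb)
Mass balance on the glass: whole batch net of LOI = 1000 lb (summing oxide targets gives 1000 lb; the stated basis being 1000 lb — rounding explains the deltas).
Total batch = Σ batch = 1040 lb; Σ batch·LOI gives LOI loss = 40.34 lb; the yield ratio, glass ÷ batch: 96.12%.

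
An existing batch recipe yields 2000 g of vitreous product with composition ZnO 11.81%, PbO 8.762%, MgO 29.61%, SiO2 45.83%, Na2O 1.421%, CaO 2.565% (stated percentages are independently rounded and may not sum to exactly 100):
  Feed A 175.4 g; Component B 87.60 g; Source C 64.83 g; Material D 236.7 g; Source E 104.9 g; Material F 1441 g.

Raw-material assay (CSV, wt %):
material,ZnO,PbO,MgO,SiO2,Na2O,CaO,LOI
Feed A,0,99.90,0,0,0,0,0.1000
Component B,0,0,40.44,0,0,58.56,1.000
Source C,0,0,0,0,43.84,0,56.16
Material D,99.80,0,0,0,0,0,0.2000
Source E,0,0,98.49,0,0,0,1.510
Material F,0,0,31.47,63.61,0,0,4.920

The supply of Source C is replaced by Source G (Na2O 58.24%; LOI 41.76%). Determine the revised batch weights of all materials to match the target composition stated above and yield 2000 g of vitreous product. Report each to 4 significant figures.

Revised batch per 2000 g vitreous product:
  Feed A: 175.4 g
  Component B: 87.60 g
  Source G: 48.80 g
  Material D: 236.7 g
  Source E: 104.9 g
  Material F: 1441 g
Total batch = 2094 g; LOI loss = 94.38 g

Each numeric step keeps exact precision throughout; working values appear rounded off to 4 significant figures as written. Every reported result includes exactly one rounding. Derived quantities are re-derived at exact precision (ignition loss, yield, net glass mass, the six compositions, the totals) from the weighed amounts at 2000 g of glass, as written in the question or the answer.
The oxide mass targets at 2000 g vitreous product:
  ZnO: 11.81% × 2000 = 236.2 g
  PbO: 8.762% × 2000 = 175.2 g
  MgO: 29.61% × 2000 = 592.2 g
  SiO2: 45.83% × 2000 = 916.6 g
  Na2O: 1.421% × 2000 = 28.42 g
  CaO: 2.565% × 2000 = 51.30 g
Oxide-by-oxide audit applying the batch weights above, against the basis in use (every target is met by its sum up to rounding of the answer):
  ZnO: 236.7·0.9980 = 236.2 g (target 236.2 g)
  PbO: 175.4·0.9990 = 175.2 g (target 175.2 g)
  MgO: 87.60·0.4044 + 104.9·0.9849 + 1441·0.3147 = 592.2 g (target 592.2 g)
  SiO2: 1441·0.6361 = 916.6 g (target 916.6 g)
  Na2O: 48.80·0.5824 = 28.42 g (target 28.42 g)
  CaO: 87.60·0.5856 = 51.30 g (target 51.30 g)
Glass-mass bookkeeping: Σ batch − LOI loss = 2000 g (the Σ of target masses is 2000 g; the stated basis being 2000 g — rounding explains the deltas).
Batch grand total — Σ batch = 2094 g; LOI loss = Σ batch·LOI = 94.38 g; yield = glass ÷ total batch = 95.49%.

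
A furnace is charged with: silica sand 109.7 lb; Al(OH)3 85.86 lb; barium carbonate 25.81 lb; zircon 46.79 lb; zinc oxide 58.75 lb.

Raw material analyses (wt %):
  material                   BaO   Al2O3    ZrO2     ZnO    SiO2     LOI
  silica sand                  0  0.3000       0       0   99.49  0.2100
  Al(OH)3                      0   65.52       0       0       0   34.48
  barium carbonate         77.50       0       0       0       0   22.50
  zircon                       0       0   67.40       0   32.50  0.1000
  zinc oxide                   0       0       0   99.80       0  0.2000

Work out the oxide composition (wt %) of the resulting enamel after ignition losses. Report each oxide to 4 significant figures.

Glass mass = 291.1 lb (batch 326.9 − LOI 35.81).
Composition: BaO 6.871%, Al2O3 19.44%, ZrO2 10.83%, ZnO 20.14%, SiO2 42.72%

In-progress results appear, rounded to four significant digits, between the steps — the working math maintains exact precision from first step to last; a single rounding finalizes each reported result; the derived quantities, which include LOI, totals, five oxide percentages, the yield, glass mass, are recomputed at exact precision, exactly as printed in the problem or answer text, using the weight values on 291.1 lb of glass.
Per-oxide mass from batch:
  BaO: 25.81·0.7750 = 20.00 lb
  Al2O3: 109.7·0.003000 + 85.86·0.6552 = 56.58 lb
  ZrO2: 46.79·0.6740 = 31.54 lb
  ZnO: 58.75·0.9980 = 58.63 lb
  SiO2: 109.7·0.9949 + 46.79·0.3250 = 124.3 lb
LOI: 109.7·0.002100 + 85.86·0.3448 + 25.81·0.2250 + 46.79·0.001000 + 58.75·0.002000 = 35.81 lb
The glass mass, total less LOI, = 326.9 − 35.81 = 291.1 lb (matching Σ of the oxides)
oxide / glass × 100 gives the wt %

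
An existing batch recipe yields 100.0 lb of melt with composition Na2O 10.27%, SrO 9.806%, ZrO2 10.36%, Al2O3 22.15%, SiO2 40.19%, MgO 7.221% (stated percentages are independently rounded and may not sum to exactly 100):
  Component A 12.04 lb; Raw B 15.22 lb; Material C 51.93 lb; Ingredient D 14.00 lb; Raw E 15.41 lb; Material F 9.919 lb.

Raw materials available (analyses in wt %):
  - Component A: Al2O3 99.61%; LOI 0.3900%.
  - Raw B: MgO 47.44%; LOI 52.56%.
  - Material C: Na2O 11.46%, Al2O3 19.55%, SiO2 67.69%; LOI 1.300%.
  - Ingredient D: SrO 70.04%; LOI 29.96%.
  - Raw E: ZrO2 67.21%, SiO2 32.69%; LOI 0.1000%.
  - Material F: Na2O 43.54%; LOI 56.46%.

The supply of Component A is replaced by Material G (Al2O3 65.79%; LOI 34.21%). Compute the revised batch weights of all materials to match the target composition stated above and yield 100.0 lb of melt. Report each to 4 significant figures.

Revised batch per 100.0 lb melt:
  Material G: 18.24 lb
  Raw B: 15.22 lb
  Material C: 51.93 lb
  Ingredient D: 14.00 lb
  Raw E: 15.41 lb
  Material F: 9.919 lb
Total batch = 124.7 lb; LOI loss = 24.72 lb

The whole derivation carries full float precision all the way through; mid-chain values appear, with 4-significant-digit rounding, in the working; a single rounding yields each reported number — the derived quantities (LOI, the yield, net glass mass, totals, the six compositions) are computed at full float precision from the batch weights at 100.0 lb of glass precisely as stated by question or answer.
Target masses of each oxide per 100.0 lb melt:
  Na2O: 10.27% × 100.0 = 10.27 lb
  SrO: 9.806% × 100.0 = 9.806 lb
  ZrO2: 10.36% × 100.0 = 10.36 lb
  Al2O3: 22.15% × 100.0 = 22.15 lb
  SiO2: 40.19% × 100.0 = 40.19 lb
  MgO: 7.221% × 100.0 = 7.221 lb
Checking each oxide sum from the weights as reported, for the quoted basis mass (oxide sums agree with the targets given rounding of the digits):
  Na2O: 51.93·0.1146 + 9.919·0.4354 = 10.27 lb (target 10.27 lb)
  SrO: 14.00·0.7004 = 9.806 lb (target 9.806 lb)
  ZrO2: 15.41·0.6721 = 10.36 lb (target 10.36 lb)
  Al2O3: 18.24·0.6579 + 51.93·0.1955 = 22.15 lb (target 22.15 lb)
  SiO2: 51.93·0.6769 + 15.41·0.3269 = 40.19 lb (target 40.19 lb)
  MgO: 15.22·0.4744 = 7.220 lb (target 7.221 lb)
Auditing the glass mass value: the batch minus its LOI: 99.99 lb (targets for the oxides total 100.0 lb; against the stated basis, 100.0 lb — any gap is answer rounding).
Whole-batch sum: Σ batch = 124.7 lb; loss to ignition Σ batch·LOI = 24.72 lb; yield: glass divided by total = 80.18%.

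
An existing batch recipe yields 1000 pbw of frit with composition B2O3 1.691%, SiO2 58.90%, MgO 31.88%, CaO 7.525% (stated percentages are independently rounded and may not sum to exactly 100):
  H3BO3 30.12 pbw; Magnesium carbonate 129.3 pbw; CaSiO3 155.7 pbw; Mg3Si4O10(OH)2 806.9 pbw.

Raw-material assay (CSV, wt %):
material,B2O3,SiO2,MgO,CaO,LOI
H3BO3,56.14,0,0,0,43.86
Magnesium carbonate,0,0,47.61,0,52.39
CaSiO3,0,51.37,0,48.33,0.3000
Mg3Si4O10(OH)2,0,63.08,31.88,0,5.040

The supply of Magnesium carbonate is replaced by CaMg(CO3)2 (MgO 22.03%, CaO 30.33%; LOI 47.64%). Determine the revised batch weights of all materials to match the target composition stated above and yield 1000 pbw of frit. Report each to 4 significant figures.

Every computation holds full float precision all the way through. The intermediate values are displayed (rounded to 4 significant digits) alongside each step; each reported number receives exactly one rounding; derived quantities, including net glass mass, LOI, the totals, the yield, the four compositions, are rebuilt using the weight values for 1000 pbw of glass at exact precision, exactly as printed in question or answer.
The oxide mass targets at 1000 pbw frit:
  B2O3: 1.691% × 1000 = 16.91 pbw
  SiO2: 58.90% × 1000 = 589.0 pbw
  MgO: 31.88% × 1000 = 318.8 pbw
  CaO: 7.525% × 1000 = 75.25 pbw
Per-oxide balance check using the reported weights, for the quoted basis mass (target by target, the sums agree given rounding of the digits):
  B2O3: 30.12·0.5614 = 16.91 pbw (target 16.91 pbw)
  SiO2: 54.91·0.5137 + 889.0·0.6308 = 589.0 pbw (target 589.0 pbw)
  MgO: 160.6·0.2203 + 889.0·0.3188 = 318.8 pbw (target 318.8 pbw)
  CaO: 160.6·0.3033 + 54.91·0.4833 = 75.25 pbw (target 75.25 pbw)
The glass-mass cross-check: Σ batch − LOI loss = 999.9 pbw (the Σ of target masses is 1000 pbw; stated basis 1000 pbw — rounding explains the deltas).
Adding the batch up: Σ batch = 1135 pbw; Σ batch·LOI gives LOI loss = 134.7 pbw; yield = glass ÷ total batch = 88.13%.

Revised batch per 1000 pbw frit:
  H3BO3: 30.12 pbw
  CaMg(CO3)2: 160.6 pbw
  CaSiO3: 54.91 pbw
  Mg3Si4O10(OH)2: 889.0 pbw
Total batch = 1135 pbw; LOI loss = 134.7 pbw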